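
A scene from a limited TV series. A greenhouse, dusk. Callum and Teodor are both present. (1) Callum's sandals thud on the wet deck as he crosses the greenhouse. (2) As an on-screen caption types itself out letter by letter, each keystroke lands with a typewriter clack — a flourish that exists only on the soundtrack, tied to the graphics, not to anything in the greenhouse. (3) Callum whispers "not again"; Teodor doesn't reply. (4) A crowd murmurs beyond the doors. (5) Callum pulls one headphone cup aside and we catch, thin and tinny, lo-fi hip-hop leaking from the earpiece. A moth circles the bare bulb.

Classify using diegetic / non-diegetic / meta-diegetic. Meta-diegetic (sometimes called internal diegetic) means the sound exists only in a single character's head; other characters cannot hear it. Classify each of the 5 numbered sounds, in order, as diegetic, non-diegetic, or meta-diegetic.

(1) it's the physical sound of Callum moving in the space → diegetic.
(2) sound married to a title/caption — outside the diegesis by definition → non-diegetic.
Sound (3): Callum is a character speaking aloud in the scene, so diegetic.
Sound (4): a crowd is part of the location's real environment, so diegetic.
(5) is diegetic: it's leaking from a physical pair of headphones in the scene.

diegetic, non-diegetic, diegetic, diegetic, diegetic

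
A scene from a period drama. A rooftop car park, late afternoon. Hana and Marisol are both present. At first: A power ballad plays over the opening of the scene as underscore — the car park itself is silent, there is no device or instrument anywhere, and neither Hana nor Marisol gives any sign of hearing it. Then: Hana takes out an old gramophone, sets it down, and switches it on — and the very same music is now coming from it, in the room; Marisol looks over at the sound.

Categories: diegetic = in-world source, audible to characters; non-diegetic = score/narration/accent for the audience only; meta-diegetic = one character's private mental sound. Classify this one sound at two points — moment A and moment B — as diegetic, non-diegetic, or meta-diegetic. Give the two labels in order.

Moment A: no in-world source exists and no character can hear it — underscore → non-diegetic.
Moment B: an old gramophone is now a real source in the story world and the characters hear it → diegetic.

non-diegetic, diegetic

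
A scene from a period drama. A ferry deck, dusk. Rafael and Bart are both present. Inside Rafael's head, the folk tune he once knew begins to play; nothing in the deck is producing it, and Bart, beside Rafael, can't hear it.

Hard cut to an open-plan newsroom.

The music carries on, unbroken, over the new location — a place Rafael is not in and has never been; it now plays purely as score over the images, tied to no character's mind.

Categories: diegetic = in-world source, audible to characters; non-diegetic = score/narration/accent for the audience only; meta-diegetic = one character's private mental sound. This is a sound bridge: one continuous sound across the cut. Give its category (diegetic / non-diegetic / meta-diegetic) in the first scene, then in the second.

meta-diegetic, non-diegetic

Scene one: the music exists only inside Rafael's mind; Bart can't hear it → meta-diegetic.
Scene two: it's detached from Rafael entirely and plays over unrelated images with no in-world source — conventional underscore → non-diegetic.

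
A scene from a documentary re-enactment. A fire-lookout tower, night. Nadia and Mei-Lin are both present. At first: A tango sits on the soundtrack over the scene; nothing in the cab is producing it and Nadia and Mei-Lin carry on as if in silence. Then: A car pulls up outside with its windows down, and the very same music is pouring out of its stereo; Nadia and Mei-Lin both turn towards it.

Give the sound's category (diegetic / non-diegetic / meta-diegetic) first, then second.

First: no in-world source exists and no character can hear it — underscore → non-diegetic.
Second: the car stereo is now a real source in the story world and the characters hear it → diegetic.

non-diegetic, diegetic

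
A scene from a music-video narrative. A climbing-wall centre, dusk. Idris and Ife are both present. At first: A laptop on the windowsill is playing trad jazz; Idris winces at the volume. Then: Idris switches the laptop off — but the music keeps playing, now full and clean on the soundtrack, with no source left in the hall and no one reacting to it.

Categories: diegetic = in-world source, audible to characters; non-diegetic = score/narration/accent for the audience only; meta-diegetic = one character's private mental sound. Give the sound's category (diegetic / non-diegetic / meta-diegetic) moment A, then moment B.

Moment A: a laptop is a real in-scene source and Idris reacts to it → diegetic.
Moment B: there is no longer any in-world source and no one can hear it — it has become underscore → non-diegetic.

diegetic, non-diegetic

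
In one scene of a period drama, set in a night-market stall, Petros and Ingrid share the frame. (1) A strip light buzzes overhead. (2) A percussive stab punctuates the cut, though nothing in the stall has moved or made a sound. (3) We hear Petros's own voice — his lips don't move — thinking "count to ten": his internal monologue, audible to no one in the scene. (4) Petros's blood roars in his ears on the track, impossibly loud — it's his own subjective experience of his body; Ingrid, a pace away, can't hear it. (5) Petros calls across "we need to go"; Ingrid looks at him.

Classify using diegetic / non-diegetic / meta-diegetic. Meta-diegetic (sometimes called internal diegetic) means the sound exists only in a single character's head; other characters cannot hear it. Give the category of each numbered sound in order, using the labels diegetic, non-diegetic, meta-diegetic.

diegetic, non-diegetic, meta-diegetic, meta-diegetic, diegetic

Sound (1): it's the actual ambient sound of the location, so diegetic.
(2) it's a sound-design accent with no in-world source; no one in the scene can hear it → non-diegetic.
(3) Petros's thought-voice: a private mental sound no other character can hear → meta-diegetic.
(4) it's Petros's internal bodily sensation rendered as sound; only Petros 'hears' it → meta-diegetic.
Sound (5): on-screen dialogue — Petros speaks and Ingrid is there to hear, so diegetic.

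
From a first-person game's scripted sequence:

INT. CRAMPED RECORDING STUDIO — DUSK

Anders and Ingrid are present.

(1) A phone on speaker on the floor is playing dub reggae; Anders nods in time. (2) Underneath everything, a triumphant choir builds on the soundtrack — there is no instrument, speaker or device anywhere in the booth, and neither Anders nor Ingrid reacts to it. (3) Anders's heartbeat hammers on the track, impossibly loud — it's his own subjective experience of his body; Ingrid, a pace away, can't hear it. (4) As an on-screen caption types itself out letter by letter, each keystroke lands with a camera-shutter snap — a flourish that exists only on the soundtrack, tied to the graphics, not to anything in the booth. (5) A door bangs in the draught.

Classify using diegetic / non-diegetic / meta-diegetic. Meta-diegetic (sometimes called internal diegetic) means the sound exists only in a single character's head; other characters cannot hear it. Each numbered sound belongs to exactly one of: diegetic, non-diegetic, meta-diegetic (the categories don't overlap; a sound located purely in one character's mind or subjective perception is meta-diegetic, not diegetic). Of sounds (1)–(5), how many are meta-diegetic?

1

(1) is diegetic: a phone on speaker is a physical source in the scene and Anders reacts to it.
Sound (2): nothing in the booth produces it and the characters don't hear it — pure soundtrack, so non-diegetic.
(3) point-of-audition from inside Anders's body; not a sound in the room → meta-diegetic.
Sound (4): sound married to a title/caption — outside the diegesis by definition, so non-diegetic.
(5) is diegetic: an in-world source (a door); characters could hear it.
So 1 of the 5 is meta-diegetic: (3).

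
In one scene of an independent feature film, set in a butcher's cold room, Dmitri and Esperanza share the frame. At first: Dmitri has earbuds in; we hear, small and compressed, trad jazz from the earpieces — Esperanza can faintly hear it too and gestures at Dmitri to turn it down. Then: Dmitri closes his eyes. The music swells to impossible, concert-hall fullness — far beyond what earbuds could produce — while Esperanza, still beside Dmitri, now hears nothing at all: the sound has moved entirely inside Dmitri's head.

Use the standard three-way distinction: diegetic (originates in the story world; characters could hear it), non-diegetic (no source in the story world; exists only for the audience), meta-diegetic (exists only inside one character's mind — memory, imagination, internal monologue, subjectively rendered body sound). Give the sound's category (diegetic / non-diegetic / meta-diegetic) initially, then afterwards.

diegetic, meta-diegetic

Initially: the earbuds are a physical source both characters can hear → diegetic.
Afterwards: the music now exists only as Dmitri's subjective experience; Esperanza can no longer hear it → meta-diegetic.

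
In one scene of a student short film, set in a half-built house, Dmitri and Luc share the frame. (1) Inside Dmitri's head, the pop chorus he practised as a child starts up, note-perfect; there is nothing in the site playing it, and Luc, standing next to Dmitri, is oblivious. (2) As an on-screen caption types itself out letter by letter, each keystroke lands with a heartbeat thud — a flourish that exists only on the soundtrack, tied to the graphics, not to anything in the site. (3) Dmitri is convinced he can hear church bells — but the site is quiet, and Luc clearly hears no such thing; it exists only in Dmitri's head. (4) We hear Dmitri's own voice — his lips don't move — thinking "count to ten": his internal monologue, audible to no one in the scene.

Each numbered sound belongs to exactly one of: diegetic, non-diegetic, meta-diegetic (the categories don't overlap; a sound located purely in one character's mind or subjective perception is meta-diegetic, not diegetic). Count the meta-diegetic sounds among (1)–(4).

3

(1) is meta-diegetic: the music is a memory playing inside Dmitri's mind alone; no real-world source, Luc can't hear it.
(2) the caption isn't part of the story world, so neither is the sound tied to it → non-diegetic.
Sound (3): Dmitri alone 'hears' it — an imagined sound, not present in the space, so meta-diegetic.
(4) is meta-diegetic: internal monologue — inside Dmitri's mind, not spoken into the scene.
Meta-diegetic: (1), (3), (4) — that's 3.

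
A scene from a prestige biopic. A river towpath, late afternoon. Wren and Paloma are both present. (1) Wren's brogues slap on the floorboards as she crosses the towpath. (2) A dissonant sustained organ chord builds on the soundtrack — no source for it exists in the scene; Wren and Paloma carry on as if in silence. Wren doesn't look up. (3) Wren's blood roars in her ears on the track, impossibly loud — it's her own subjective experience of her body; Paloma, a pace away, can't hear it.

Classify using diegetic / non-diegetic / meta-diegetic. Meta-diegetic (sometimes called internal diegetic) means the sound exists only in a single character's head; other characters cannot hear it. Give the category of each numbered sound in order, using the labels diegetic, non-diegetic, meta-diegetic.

Sound (1): it's the physical sound of Wren moving in the space, so diegetic.
Sound (2): nothing in the towpath produces it and the characters don't hear it — pure soundtrack, so non-diegetic.
Sound (3): it's Wren's internal bodily sensation rendered as sound; only Wren 'hears' it, so meta-diegetic.

diegetic, non-diegetic, meta-diegetic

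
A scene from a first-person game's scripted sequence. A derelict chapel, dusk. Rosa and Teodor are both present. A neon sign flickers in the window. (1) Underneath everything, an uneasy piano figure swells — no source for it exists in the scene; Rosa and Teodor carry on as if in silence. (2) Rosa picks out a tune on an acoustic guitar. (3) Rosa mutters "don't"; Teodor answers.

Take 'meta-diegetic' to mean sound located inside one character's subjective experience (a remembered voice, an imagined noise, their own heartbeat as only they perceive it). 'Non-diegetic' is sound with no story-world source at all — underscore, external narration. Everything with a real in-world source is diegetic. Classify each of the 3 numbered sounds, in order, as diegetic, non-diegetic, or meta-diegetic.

(1) it has no source in the story world and no character can hear it — it's underscore → non-diegetic.
Sound (2): Rosa is producing the music live, in the story world, so diegetic.
(3) on-screen dialogue — Rosa speaks and Teodor is there to hear → diegetic.

non-diegetic, diegetic, diegetic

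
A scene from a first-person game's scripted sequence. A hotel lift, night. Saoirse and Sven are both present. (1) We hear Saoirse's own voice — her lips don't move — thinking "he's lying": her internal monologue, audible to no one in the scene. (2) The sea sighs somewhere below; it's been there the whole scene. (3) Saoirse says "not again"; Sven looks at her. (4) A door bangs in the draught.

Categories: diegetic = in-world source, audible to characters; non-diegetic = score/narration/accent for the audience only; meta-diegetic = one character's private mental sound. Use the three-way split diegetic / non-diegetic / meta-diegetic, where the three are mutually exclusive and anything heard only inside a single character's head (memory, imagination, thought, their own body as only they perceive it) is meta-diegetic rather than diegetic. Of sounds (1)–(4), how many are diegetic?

3

(1) is meta-diegetic: internal monologue — inside Saoirse's mind, not spoken into the scene.
(2) ambient/room sound belonging to the story's physical space → diegetic.
(3) is diegetic: spoken by a character present in the story world.
Sound (4): a door is a real object/event in the scene's world, so diegetic.
So 3 of the 4 are diegetic: (2), (3), (4).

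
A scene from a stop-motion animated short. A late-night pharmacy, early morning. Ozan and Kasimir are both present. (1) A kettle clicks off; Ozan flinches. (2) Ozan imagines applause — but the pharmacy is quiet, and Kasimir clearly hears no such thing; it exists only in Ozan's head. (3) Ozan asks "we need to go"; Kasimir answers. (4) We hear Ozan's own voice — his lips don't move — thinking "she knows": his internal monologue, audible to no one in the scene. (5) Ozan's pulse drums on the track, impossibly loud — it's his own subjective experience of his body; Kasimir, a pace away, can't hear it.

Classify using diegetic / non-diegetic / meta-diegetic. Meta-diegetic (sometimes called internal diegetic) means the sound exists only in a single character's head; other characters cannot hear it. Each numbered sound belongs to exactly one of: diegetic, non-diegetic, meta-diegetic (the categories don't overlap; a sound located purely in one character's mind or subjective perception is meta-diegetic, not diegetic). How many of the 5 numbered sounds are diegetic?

(1) a kettle is a real object/event in the scene's world → diegetic.
(2) Ozan alone 'hears' it — an imagined sound, not present in the space → meta-diegetic.
(3) on-screen dialogue — Ozan speaks and Kasimir is there to hear → diegetic.
(4) is meta-diegetic: Ozan's thought-voice: a private mental sound no other character can hear.
Sound (5): point-of-audition from inside Ozan's body; not a sound in the room, so meta-diegetic.
So 2 of the 5 are diegetic: (1), (3).

2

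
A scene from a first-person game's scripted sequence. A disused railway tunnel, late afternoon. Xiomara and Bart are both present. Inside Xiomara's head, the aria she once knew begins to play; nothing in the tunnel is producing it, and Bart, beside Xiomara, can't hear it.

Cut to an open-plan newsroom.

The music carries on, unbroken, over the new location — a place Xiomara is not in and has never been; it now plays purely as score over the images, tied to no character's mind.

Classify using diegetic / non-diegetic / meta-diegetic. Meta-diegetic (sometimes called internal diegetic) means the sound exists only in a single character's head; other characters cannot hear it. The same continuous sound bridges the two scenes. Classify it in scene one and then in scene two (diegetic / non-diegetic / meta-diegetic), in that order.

Scene one: the music exists only inside Xiomara's mind; Bart can't hear it → meta-diegetic.
Scene two: it's detached from Xiomara entirely and plays over unrelated images with no in-world source — conventional underscore → non-diegetic.

meta-diegetic, non-diegetic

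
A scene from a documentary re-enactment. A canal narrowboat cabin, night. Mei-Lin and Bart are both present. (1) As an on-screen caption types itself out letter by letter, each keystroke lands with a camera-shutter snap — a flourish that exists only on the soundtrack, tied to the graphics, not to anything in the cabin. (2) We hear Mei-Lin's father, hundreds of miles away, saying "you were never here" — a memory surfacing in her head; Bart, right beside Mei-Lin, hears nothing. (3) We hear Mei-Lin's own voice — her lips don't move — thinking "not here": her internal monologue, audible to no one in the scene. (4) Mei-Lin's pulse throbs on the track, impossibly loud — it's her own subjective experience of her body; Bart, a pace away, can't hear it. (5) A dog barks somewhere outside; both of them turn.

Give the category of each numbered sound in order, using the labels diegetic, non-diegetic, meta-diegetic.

non-diegetic, meta-diegetic, meta-diegetic, meta-diegetic, diegetic

(1) is non-diegetic: the caption isn't part of the story world, so neither is the sound tied to it.
Sound (2): it's Mei-Lin's recollection rendered as sound; the other character can't hear it, so meta-diegetic.
Sound (3): Mei-Lin's thought-voice: a private mental sound no other character can hear, so meta-diegetic.
(4) a subjective body sound — Mei-Lin's private perception, inaudible to Bart → meta-diegetic.
(5) is diegetic: the sound comes from a dog physically present in the location.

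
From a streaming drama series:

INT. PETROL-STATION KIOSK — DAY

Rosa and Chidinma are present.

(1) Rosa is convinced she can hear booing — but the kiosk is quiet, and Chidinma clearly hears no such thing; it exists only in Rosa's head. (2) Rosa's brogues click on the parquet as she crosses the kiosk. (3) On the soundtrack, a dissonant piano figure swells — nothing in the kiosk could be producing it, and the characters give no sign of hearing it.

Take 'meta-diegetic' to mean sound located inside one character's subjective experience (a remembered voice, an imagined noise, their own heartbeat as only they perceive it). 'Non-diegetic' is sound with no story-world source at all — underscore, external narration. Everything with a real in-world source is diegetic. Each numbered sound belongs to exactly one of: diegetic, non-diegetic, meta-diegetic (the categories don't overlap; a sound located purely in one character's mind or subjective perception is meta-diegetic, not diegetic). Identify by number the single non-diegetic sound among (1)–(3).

(1) Rosa alone 'hears' it — an imagined sound, not present in the space → meta-diegetic.
(2) Rosa's footsteps are produced in the story world → diegetic.
(3) nothing in the kiosk produces it and the characters don't hear it — pure soundtrack → non-diegetic.
Only (3) is non-diegetic.

3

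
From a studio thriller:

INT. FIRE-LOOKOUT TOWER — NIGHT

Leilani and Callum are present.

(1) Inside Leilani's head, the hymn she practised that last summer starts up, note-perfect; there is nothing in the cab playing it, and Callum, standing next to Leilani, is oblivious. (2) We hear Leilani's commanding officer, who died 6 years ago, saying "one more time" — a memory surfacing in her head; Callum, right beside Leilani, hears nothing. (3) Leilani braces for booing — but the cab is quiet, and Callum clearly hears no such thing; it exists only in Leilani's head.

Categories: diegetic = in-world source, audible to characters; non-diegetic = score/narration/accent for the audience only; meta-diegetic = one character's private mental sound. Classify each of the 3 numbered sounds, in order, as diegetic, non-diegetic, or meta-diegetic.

meta-diegetic, meta-diegetic, meta-diegetic

(1) the music is a memory playing inside Leilani's mind alone; no real-world source, Callum can't hear it → meta-diegetic.
(2) a remembered line, private to Leilani — not present in the room, not audible to Callum → meta-diegetic.
Sound (3): subjective to Leilani: the cab is silent and Callum hears nothing, so meta-diegetic.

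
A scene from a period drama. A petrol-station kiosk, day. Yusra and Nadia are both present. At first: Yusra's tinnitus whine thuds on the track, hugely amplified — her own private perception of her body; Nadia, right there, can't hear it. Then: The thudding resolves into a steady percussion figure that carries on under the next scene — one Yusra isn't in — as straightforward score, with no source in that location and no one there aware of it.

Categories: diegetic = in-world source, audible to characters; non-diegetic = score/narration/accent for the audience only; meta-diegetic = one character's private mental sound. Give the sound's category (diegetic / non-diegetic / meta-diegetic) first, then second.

First: it's Yusra's subjective body sound, inaudible to Nadia → meta-diegetic.
Second: detached from Yusra and playing as sourceless score over a scene she isn't in — for the audience only → non-diegetic.

meta-diegetic, non-diegetic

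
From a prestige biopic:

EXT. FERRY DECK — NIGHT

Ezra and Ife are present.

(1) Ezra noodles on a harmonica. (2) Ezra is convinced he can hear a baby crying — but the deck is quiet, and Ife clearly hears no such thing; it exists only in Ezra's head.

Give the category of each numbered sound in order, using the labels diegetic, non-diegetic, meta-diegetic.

diegetic, meta-diegetic

(1) the instrument and the performer are both in the scene → diegetic.
Sound (2): subjective to Ezra: the deck is silent and Ife hears nothing, so meta-diegetic.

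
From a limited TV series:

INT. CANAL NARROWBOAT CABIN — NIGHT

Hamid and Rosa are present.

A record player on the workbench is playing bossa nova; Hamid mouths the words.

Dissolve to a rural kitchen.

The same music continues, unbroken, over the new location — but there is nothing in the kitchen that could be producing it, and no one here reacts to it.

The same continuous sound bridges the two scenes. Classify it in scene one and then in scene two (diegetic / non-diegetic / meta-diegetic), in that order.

Scene one: a record player is an on-screen source and Hamid reacts to it → diegetic.
Scene two: there is no source in the kitchen and no one hears it — it's now underscore → non-diegetic.

diegetic, non-diegetic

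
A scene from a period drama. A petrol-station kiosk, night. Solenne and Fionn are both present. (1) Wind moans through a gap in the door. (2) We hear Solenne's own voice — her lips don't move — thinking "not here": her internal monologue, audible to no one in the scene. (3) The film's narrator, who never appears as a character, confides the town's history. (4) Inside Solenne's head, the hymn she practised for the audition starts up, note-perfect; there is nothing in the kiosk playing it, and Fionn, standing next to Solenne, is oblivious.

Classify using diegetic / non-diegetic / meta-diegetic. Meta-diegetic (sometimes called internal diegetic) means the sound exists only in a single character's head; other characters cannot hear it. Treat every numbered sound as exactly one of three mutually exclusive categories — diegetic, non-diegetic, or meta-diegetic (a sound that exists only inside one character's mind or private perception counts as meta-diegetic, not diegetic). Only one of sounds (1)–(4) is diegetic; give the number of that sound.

1

(1) ambient/room sound belonging to the story's physical space → diegetic.
(2) is meta-diegetic: internal monologue — inside Solenne's mind, not spoken into the scene.
Sound (3): the narrator exists outside the story world, addressing only the audience, so non-diegetic.
Sound (4): it lives in Solenne's subjectivity, not in the kiosk, so meta-diegetic.
Only (1) is diegetic.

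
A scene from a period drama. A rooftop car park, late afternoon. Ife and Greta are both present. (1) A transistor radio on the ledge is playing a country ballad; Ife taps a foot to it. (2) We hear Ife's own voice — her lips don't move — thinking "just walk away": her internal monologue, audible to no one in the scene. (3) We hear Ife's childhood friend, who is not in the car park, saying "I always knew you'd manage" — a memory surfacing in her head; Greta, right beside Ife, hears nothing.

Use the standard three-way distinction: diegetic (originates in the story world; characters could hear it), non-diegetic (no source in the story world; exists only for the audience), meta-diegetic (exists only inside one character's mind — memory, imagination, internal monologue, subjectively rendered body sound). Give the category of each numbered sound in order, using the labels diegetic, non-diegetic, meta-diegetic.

diegetic, meta-diegetic, meta-diegetic

(1) is diegetic: the music comes from an on-screen device that Ife responds to.
(2) is meta-diegetic: it's Ife's unspoken thought, heard only by the audience via her subjectivity.
Sound (3): a remembered line, private to Ife — not present in the room, not audible to Greta, so meta-diegetic.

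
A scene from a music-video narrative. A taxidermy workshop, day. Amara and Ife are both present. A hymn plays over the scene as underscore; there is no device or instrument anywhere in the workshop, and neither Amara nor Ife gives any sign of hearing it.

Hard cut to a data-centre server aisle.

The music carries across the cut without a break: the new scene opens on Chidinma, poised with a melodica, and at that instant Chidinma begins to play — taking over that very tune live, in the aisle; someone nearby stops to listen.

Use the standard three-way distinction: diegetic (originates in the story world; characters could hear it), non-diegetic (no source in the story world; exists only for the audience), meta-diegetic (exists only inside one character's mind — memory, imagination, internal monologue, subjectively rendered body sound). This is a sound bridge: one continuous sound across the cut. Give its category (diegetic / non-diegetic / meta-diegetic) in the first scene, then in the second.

non-diegetic, diegetic

Scene one: there's no in-world source anywhere and no character hears it — underscore for the audience only → non-diegetic.
Scene two: from the moment Chidinma starts playing, the tune is being performed on a melodica inside the story world and another character hears it → diegetic.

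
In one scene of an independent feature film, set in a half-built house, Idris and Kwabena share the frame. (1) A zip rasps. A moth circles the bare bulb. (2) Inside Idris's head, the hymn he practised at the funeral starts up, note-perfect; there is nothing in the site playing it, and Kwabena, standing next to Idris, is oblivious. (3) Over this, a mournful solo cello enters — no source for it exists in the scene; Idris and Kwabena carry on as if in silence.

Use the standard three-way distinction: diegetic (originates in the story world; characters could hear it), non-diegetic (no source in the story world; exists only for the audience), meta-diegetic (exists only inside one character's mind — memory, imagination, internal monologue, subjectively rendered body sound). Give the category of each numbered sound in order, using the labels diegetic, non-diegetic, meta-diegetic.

(1) is diegetic: the sound comes from a zip physically present in the location.
(2) the music is a memory playing inside Idris's mind alone; no real-world source, Kwabena can't hear it → meta-diegetic.
(3) nothing in the site produces it and the characters don't hear it — pure soundtrack → non-diegetic.

diegetic, meta-diegetic, non-diegetic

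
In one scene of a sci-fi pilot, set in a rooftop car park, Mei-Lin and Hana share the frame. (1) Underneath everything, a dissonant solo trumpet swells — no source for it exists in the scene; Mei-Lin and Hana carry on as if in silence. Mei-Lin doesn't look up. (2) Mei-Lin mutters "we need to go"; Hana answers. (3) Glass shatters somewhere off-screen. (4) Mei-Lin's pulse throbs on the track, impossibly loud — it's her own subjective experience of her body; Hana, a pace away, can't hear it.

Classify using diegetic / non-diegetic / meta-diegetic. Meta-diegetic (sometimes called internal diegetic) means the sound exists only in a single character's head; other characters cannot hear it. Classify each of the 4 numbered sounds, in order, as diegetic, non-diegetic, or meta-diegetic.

non-diegetic, diegetic, diegetic, meta-diegetic

(1) it has no source in the story world and no character can hear it — it's underscore → non-diegetic.
(2) is diegetic: Mei-Lin is a character speaking aloud in the scene.
(3) is diegetic: an in-world source (glass); characters could hear it.
(4) is meta-diegetic: a subjective body sound — Mei-Lin's private perception, inaudible to Hana.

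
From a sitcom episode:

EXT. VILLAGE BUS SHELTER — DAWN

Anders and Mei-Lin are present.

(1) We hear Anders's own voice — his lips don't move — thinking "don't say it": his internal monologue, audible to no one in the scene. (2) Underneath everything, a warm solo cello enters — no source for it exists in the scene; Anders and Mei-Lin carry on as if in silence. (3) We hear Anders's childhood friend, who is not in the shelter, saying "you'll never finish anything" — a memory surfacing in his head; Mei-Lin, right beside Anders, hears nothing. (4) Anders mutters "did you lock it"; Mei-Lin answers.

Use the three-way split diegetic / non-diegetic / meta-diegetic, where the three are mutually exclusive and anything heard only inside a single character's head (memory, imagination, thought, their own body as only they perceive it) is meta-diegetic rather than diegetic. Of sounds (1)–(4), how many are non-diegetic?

Sound (1): it's Anders's unspoken thought, heard only by the audience via his subjectivity, so meta-diegetic.
(2) nothing in the shelter produces it and the characters don't hear it — pure soundtrack → non-diegetic.
Sound (3): it's Anders's recollection rendered as sound; the other character can't hear it, so meta-diegetic.
(4) Anders is a character speaking aloud in the scene → diegetic.
So 1 of the 4 is non-diegetic: (2).

1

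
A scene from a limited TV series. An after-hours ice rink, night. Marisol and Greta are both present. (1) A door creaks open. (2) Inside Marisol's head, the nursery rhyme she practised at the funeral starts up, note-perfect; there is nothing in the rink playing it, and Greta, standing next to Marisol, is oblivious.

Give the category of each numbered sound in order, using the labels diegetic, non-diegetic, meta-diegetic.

Sound (1): an in-world source (a door); characters could hear it, so diegetic.
(2) it lives in Marisol's subjectivity, not in the rink → meta-diegetic.

diegetic, meta-diegetic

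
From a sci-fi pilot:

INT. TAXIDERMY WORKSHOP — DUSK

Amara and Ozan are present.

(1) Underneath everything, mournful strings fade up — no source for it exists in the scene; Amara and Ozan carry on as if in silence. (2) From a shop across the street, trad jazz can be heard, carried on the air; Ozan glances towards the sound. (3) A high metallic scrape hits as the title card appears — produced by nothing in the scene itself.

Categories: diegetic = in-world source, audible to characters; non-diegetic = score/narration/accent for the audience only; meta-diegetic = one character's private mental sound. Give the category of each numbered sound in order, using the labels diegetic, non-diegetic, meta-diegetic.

Sound (1): it has no source in the story world and no character can hear it — it's underscore, so non-diegetic.
(2) is diegetic: off-screen diegetic: the source is out of frame but still in the story's space.
(3) nothing in the scene produces it; it's an accent added for the audience → non-diegetic.

non-diegetic, diegetic, non-diegetic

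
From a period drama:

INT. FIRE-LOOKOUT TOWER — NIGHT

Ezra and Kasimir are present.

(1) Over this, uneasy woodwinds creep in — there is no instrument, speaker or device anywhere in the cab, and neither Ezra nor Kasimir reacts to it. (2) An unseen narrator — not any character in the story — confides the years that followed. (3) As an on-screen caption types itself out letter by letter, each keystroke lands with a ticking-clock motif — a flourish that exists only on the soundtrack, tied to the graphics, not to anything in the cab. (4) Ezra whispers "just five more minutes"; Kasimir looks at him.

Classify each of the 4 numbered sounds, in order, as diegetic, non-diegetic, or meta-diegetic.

non-diegetic, non-diegetic, non-diegetic, diegetic

(1) score with no on-screen or off-screen source; it exists for the audience alone → non-diegetic.
Sound (2): external voice-over — not a character, not heard by anyone in the scene, so non-diegetic.
Sound (3): sound married to a title/caption — outside the diegesis by definition, so non-diegetic.
Sound (4): spoken by a character present in the story world, so diegetic.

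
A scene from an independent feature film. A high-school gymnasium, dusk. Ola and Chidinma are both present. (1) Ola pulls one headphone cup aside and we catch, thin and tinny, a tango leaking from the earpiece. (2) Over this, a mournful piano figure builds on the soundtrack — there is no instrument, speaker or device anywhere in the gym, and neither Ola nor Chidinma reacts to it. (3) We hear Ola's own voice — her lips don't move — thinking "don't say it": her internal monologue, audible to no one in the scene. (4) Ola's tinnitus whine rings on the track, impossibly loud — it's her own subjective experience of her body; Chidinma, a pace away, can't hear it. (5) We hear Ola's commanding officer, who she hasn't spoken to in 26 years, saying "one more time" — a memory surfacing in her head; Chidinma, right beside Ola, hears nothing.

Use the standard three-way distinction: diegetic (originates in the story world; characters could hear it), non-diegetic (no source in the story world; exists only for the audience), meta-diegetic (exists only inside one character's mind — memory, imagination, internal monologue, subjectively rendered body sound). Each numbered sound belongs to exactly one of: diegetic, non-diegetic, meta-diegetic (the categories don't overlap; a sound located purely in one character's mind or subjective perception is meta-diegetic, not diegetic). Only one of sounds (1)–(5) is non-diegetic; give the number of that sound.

Sound (1): the headphones are an on-screen source, so diegetic.
(2) nothing in the gym produces it and the characters don't hear it — pure soundtrack → non-diegetic.
(3) is meta-diegetic: Ola's thought-voice: a private mental sound no other character can hear.
(4) is meta-diegetic: a subjective body sound — Ola's private perception, inaudible to Chidinma.
(5) a remembered line, private to Ola — not present in the room, not audible to Chidinma → meta-diegetic.
Only (2) is non-diegetic.

2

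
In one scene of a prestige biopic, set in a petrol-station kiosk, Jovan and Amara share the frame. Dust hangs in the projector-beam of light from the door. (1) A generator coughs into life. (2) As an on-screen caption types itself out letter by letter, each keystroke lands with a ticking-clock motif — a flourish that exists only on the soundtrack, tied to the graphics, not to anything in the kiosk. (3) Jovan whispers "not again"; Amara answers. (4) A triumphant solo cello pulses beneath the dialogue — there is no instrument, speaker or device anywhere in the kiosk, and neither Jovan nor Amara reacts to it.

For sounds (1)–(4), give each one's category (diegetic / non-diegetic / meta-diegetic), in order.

(1) is diegetic: a generator is a real object/event in the scene's world.
(2) is non-diegetic: it accompanies on-screen graphics, not anything inside the story world.
(3) is diegetic: spoken by a character present in the story world.
(4) is non-diegetic: nothing in the kiosk produces it and the characters don't hear it — pure soundtrack.

diegetic, non-diegetic, diegetic, non-diegetic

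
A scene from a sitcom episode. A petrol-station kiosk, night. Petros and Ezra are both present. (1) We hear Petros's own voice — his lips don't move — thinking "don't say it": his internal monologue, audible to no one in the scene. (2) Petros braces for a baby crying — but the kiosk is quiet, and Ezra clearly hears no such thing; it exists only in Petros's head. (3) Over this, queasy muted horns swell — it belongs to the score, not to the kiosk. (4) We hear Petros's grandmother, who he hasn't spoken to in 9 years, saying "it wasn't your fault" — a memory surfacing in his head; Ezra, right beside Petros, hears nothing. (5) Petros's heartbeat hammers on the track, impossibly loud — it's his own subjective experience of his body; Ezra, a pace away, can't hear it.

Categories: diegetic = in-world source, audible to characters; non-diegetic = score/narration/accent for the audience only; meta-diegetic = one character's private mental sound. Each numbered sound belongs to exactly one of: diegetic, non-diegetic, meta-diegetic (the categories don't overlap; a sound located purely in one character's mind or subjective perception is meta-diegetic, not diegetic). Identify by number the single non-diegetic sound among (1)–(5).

Sound (1): Petros's thought-voice: a private mental sound no other character can hear, so meta-diegetic.
(2) the sound is imagined by Petros; nothing in the story world is producing it and Ezra can't hear it → meta-diegetic.
(3) score with no on-screen or off-screen source; it exists for the audience alone → non-diegetic.
(4) is meta-diegetic: it's Petros's recollection rendered as sound; the other character can't hear it.
(5) is meta-diegetic: a subjective body sound — Petros's private perception, inaudible to Ezra.
Only (3) is non-diegetic.

3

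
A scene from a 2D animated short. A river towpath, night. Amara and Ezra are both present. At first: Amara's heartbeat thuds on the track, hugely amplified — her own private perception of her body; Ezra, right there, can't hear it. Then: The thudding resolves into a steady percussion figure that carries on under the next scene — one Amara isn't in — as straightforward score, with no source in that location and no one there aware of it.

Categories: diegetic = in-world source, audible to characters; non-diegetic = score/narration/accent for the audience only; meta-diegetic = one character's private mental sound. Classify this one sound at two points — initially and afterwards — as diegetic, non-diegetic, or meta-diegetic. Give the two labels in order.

meta-diegetic, non-diegetic

Initially: it's Amara's subjective body sound, inaudible to Ezra → meta-diegetic.
Afterwards: detached from Amara and playing as sourceless score over a scene she isn't in — for the audience only → non-diegetic.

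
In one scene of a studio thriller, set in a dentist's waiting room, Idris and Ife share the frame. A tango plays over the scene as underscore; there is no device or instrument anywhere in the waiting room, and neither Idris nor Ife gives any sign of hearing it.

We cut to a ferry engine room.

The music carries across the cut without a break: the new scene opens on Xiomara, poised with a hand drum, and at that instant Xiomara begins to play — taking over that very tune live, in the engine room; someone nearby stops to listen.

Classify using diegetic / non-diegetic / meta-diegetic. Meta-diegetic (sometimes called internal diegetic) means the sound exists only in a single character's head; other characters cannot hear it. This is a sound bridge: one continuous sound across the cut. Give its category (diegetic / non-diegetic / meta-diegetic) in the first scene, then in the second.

non-diegetic, diegetic

Scene one: there's no in-world source anywhere and no character hears it — underscore for the audience only → non-diegetic.
Scene two: from the moment Xiomara starts playing, the tune is being performed on a hand drum inside the story world and another character hears it → diegetic.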